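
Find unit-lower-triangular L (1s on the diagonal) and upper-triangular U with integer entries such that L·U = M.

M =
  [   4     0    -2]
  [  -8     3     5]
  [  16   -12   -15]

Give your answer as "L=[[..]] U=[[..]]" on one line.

L=[[1,0,0],[-2,1,0],[4,-4,1]] U=[[4,0,-2],[0,3,1],[0,0,-3]]

  r1 -= -2·r0 → [0,3,1]
  r2 -= 4·r0 → [0,-12,-7]
  r2 -= -4·r1 → [0,0,-3]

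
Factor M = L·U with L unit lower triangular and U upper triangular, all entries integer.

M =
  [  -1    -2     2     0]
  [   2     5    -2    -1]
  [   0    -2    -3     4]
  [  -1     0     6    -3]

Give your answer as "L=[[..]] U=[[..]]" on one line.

L=[[1,0,0,0],[-2,1,0,0],[0,-2,1,0],[1,2,0,1]] U=[[-1,-2,2,0],[0,1,2,-1],[0,0,1,2],[0,0,0,-1]]

  r1 -= -2·r0 → [0,1,2,-1]
  r2 -= 0·r0 → [0,-2,-3,4]
  r3 -= 1·r0 → [0,2,4,-3]
  r2 -= -2·r1 → [0,0,1,2]
  r3 -= 2·r1 → [0,0,0,-1]
  r3 -= 0·r2 → [0,0,0,-1]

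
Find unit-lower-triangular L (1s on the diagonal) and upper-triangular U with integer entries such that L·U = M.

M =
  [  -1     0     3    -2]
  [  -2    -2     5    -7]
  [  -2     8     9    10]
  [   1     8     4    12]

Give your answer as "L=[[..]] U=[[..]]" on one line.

  r1 -= 2·r0 → [0,-2,-1,-3]
  r2 -= 2·r0 → [0,8,3,14]
  r3 -= -1·r0 → [0,8,7,10]
  r2 -= -4·r1 → [0,0,-1,2]
  r3 -= -4·r1 → [0,0,3,-2]
  r3 -= -3·r2 → [0,0,0,4]

L=[[1,0,0,0],[2,1,0,0],[2,-4,1,0],[-1,-4,-3,1]] U=[[-1,0,3,-2],[0,-2,-1,-3],[0,0,-1,2],[0,0,0,4]]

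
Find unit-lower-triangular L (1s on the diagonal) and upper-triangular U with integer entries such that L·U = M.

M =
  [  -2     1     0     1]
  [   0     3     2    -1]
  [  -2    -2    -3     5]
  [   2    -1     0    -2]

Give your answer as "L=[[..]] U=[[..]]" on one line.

L=[[1,0,0,0],[0,1,0,0],[1,-1,1,0],[-1,0,0,1]] U=[[-2,1,0,1],[0,3,2,-1],[0,0,-1,3],[0,0,0,-1]]

  row1 -= 0·row0 → [0,3,2,-1]
  row2 -= 1·row0 → [0,-3,-3,4]
  row3 -= -1·row0 → [0,0,0,-1]
  row2 -= -1·row1 → [0,0,-1,3]
  row3 -= 0·row1 → [0,0,0,-1]
  row3 -= 0·row2 → [0,0,0,-1]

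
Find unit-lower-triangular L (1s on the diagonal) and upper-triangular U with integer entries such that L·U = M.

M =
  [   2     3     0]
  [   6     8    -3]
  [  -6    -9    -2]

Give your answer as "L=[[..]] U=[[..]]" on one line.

  r1 -= 3·r0 → [0,-1,-3]
  r2 -= -3·r0 → [0,0,-2]
  r2 -= 0·r1 → [0,0,-2]

L=[[1,0,0],[3,1,0],[-3,0,1]] U=[[2,3,0],[0,-1,-3],[0,0,-2]]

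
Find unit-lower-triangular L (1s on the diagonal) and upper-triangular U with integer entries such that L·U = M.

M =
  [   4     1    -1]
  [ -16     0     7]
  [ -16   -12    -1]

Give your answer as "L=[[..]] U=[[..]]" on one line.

  R1 -= -4·R0 → [0,4,3]
  R2 -= -4·R0 → [0,-8,-5]
  R2 -= -2·R1 → [0,0,1]

L=[[1,0,0],[-4,1,0],[-4,-2,1]] U=[[4,1,-1],[0,4,3],[0,0,1]]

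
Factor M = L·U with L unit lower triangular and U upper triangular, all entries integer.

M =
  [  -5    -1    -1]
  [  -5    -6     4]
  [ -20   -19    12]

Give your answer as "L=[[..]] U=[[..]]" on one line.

  r1 -= 1·r0 → [0,-5,5]
  r2 -= 4·r0 → [0,-15,16]
  r2 -= 3·r1 → [0,0,1]

L=[[1,0,0],[1,1,0],[4,3,1]] U=[[-5,-1,-1],[0,-5,5],[0,0,1]]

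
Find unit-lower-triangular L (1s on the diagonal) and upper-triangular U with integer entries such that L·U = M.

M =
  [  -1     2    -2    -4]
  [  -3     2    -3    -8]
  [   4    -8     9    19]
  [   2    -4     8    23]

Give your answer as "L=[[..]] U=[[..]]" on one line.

L=[[1,0,0,0],[3,1,0,0],[-4,0,1,0],[-2,0,4,1]] U=[[-1,2,-2,-4],[0,-4,3,4],[0,0,1,3],[0,0,0,3]]

  r1 -= 3·r0 → [0,-4,3,4]
  r2 -= -4·r0 → [0,0,1,3]
  r3 -= -2·r0 → [0,0,4,15]
  r2 -= 0·r1 → [0,0,1,3]
  r3 -= 0·r1 → [0,0,4,15]
  r3 -= 4·r2 → [0,0,0,3]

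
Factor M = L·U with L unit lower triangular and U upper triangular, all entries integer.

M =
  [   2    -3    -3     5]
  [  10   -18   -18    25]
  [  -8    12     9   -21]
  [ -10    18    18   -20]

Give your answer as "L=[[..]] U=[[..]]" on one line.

  R1 -= 5·R0 → [0,-3,-3,0]
  R2 -= -4·R0 → [0,0,-3,-1]
  R3 -= -5·R0 → [0,3,3,5]
  R2 -= 0·R1 → [0,0,-3,-1]
  R3 -= -1·R1 → [0,0,0,5]
  R3 -= 0·R2 → [0,0,0,5]

L=[[1,0,0,0],[5,1,0,0],[-4,0,1,0],[-5,-1,0,1]] U=[[2,-3,-3,5],[0,-3,-3,0],[0,0,-3,-1],[0,0,0,5]]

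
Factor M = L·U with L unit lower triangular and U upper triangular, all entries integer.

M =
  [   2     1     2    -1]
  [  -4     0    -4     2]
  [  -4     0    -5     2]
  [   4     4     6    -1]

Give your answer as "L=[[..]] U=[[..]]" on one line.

  r1 -= -2·r0 → [0,2,0,0]
  r2 -= -2·r0 → [0,2,-1,0]
  r3 -= 2·r0 → [0,2,2,1]
  r2 -= 1·r1 → [0,0,-1,0]
  r3 -= 1·r1 → [0,0,2,1]
  r3 -= -2·r2 → [0,0,0,1]

L=[[1,0,0,0],[-2,1,0,0],[-2,1,1,0],[2,1,-2,1]] U=[[2,1,2,-1],[0,2,0,0],[0,0,-1,0],[0,0,0,1]]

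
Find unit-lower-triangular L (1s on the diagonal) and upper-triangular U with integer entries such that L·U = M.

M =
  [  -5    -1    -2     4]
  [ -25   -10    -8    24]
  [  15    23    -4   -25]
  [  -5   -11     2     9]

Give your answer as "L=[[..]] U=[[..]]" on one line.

  r1 -= 5·r0 → [0,-5,2,4]
  r2 -= -3·r0 → [0,20,-10,-13]
  r3 -= 1·r0 → [0,-10,4,5]
  r2 -= -4·r1 → [0,0,-2,3]
  r3 -= 2·r1 → [0,0,0,-3]
  r3 -= 0·r2 → [0,0,0,-3]

L=[[1,0,0,0],[5,1,0,0],[-3,-4,1,0],[1,2,0,1]] U=[[-5,-1,-2,4],[0,-5,2,4],[0,0,-2,3],[0,0,0,-3]]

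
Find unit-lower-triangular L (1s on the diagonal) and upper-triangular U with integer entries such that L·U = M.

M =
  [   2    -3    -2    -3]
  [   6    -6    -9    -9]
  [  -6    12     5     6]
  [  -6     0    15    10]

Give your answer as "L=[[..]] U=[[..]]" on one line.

  row1 -= 3·row0 → [0,3,-3,0]
  row2 -= -3·row0 → [0,3,-1,-3]
  row3 -= -3·row0 → [0,-9,9,1]
  row2 -= 1·row1 → [0,0,2,-3]
  row3 -= -3·row1 → [0,0,0,1]
  row3 -= 0·row2 → [0,0,0,1]

L=[[1,0,0,0],[3,1,0,0],[-3,1,1,0],[-3,-3,0,1]] U=[[2,-3,-2,-3],[0,3,-3,0],[0,0,2,-3],[0,0,0,1]]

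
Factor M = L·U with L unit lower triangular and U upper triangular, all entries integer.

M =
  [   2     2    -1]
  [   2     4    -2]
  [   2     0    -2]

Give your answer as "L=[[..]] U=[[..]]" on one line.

L=[[1,0,0],[1,1,0],[1,-1,1]] U=[[2,2,-1],[0,2,-1],[0,0,-2]]

  row1 -= 1·row0 → [0,2,-1]
  row2 -= 1·row0 → [0,-2,-1]
  row2 -= -1·row1 → [0,0,-2]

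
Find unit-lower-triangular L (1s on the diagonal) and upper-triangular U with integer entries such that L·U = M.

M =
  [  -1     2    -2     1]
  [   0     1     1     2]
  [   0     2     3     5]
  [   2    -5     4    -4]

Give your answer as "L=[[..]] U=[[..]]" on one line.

  row1 -= 0·row0 → [0,1,1,2]
  row2 -= 0·row0 → [0,2,3,5]
  row3 -= -2·row0 → [0,-1,0,-2]
  row2 -= 2·row1 → [0,0,1,1]
  row3 -= -1·row1 → [0,0,1,0]
  row3 -= 1·row2 → [0,0,0,-1]

L=[[1,0,0,0],[0,1,0,0],[0,2,1,0],[-2,-1,1,1]] U=[[-1,2,-2,1],[0,1,1,2],[0,0,1,1],[0,0,0,-1]]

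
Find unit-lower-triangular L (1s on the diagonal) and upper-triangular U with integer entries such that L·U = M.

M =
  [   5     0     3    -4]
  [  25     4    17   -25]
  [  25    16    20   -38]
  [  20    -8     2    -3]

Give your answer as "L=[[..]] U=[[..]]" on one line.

L=[[1,0,0,0],[5,1,0,0],[5,4,1,0],[4,-2,2,1]] U=[[5,0,3,-4],[0,4,2,-5],[0,0,-3,2],[0,0,0,-1]]

  R1 -= 5·R0 → [0,4,2,-5]
  R2 -= 5·R0 → [0,16,5,-18]
  R3 -= 4·R0 → [0,-8,-10,13]
  R2 -= 4·R1 → [0,0,-3,2]
  R3 -= -2·R1 → [0,0,-6,3]
  R3 -= 2·R2 → [0,0,0,-1]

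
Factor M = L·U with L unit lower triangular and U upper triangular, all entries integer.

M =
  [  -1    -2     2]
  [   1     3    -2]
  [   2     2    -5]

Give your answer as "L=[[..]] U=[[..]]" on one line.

  r1 -= -1·r0 → [0,1,0]
  r2 -= -2·r0 → [0,-2,-1]
  r2 -= -2·r1 → [0,0,-1]

L=[[1,0,0],[-1,1,0],[-2,-2,1]] U=[[-1,-2,2],[0,1,0],[0,0,-1]]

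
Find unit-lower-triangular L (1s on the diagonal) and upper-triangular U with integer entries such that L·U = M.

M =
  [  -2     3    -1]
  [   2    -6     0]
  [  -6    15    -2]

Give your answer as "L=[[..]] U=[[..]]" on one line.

  row1 -= -1·row0 → [0,-3,-1]
  row2 -= 3·row0 → [0,6,1]
  row2 -= -2·row1 → [0,0,-1]

L=[[1,0,0],[-1,1,0],[3,-2,1]] U=[[-2,3,-1],[0,-3,-1],[0,0,-1]]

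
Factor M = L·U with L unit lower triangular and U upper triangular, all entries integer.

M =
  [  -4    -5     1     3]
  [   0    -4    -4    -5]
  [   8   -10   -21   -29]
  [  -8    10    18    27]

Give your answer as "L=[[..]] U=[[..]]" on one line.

L=[[1,0,0,0],[0,1,0,0],[-2,5,1,0],[2,-5,-4,1]] U=[[-4,-5,1,3],[0,-4,-4,-5],[0,0,1,2],[0,0,0,4]]

  row1 -= 0·row0 → [0,-4,-4,-5]
  row2 -= -2·row0 → [0,-20,-19,-23]
  row3 -= 2·row0 → [0,20,16,21]
  row2 -= 5·row1 → [0,0,1,2]
  row3 -= -5·row1 → [0,0,-4,-4]
  row3 -= -4·row2 → [0,0,0,4]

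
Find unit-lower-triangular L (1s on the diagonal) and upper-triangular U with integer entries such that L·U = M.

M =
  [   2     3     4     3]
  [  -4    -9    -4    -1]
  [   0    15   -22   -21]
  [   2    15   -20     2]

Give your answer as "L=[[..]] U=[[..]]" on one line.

L=[[1,0,0,0],[-2,1,0,0],[0,-5,1,0],[1,-4,4,1]] U=[[2,3,4,3],[0,-3,4,5],[0,0,-2,4],[0,0,0,3]]

  r1 -= -2·r0 → [0,-3,4,5]
  r2 -= 0·r0 → [0,15,-22,-21]
  r3 -= 1·r0 → [0,12,-24,-1]
  r2 -= -5·r1 → [0,0,-2,4]
  r3 -= -4·r1 → [0,0,-8,19]
  r3 -= 4·r2 → [0,0,0,3]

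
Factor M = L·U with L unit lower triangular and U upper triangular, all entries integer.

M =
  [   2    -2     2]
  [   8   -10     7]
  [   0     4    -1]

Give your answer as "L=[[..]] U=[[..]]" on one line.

  R1 -= 4·R0 → [0,-2,-1]
  R2 -= 0·R0 → [0,4,-1]
  R2 -= -2·R1 → [0,0,-3]

L=[[1,0,0],[4,1,0],[0,-2,1]] U=[[2,-2,2],[0,-2,-1],[0,0,-3]]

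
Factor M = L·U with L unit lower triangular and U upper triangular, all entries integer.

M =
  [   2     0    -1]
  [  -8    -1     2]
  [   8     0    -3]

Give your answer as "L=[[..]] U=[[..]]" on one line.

  row1 -= -4·row0 → [0,-1,-2]
  row2 -= 4·row0 → [0,0,1]
  row2 -= 0·row1 → [0,0,1]

L=[[1,0,0],[-4,1,0],[4,0,1]] U=[[2,0,-1],[0,-1,-2],[0,0,1]]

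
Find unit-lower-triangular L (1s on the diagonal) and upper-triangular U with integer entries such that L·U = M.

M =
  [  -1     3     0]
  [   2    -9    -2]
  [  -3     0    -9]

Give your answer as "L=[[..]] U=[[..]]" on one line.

L=[[1,0,0],[-2,1,0],[3,3,1]] U=[[-1,3,0],[0,-3,-2],[0,0,-3]]

  row1 -= -2·row0 → [0,-3,-2]
  row2 -= 3·row0 → [0,-9,-9]
  row2 -= 3·row1 → [0,0,-3]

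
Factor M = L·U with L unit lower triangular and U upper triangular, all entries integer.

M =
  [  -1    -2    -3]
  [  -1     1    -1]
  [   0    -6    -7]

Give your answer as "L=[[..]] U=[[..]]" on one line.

  row1 -= 1·row0 → [0,3,2]
  row2 -= 0·row0 → [0,-6,-7]
  row2 -= -2·row1 → [0,0,-3]

L=[[1,0,0],[1,1,0],[0,-2,1]] U=[[-1,-2,-3],[0,3,2],[0,0,-3]]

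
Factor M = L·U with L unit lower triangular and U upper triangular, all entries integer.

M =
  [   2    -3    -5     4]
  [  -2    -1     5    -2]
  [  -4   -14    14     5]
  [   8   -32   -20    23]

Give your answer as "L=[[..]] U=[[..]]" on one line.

  R1 -= -1·R0 → [0,-4,0,2]
  R2 -= -2·R0 → [0,-20,4,13]
  R3 -= 4·R0 → [0,-20,0,7]
  R2 -= 5·R1 → [0,0,4,3]
  R3 -= 5·R1 → [0,0,0,-3]
  R3 -= 0·R2 → [0,0,0,-3]

L=[[1,0,0,0],[-1,1,0,0],[-2,5,1,0],[4,5,0,1]] U=[[2,-3,-5,4],[0,-4,0,2],[0,0,4,3],[0,0,0,-3]]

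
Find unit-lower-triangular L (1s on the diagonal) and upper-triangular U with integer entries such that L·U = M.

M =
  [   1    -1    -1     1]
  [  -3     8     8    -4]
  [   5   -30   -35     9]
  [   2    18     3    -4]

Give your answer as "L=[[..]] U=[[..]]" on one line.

  r1 -= -3·r0 → [0,5,5,-1]
  r2 -= 5·r0 → [0,-25,-30,4]
  r3 -= 2·r0 → [0,20,5,-6]
  r2 -= -5·r1 → [0,0,-5,-1]
  r3 -= 4·r1 → [0,0,-15,-2]
  r3 -= 3·r2 → [0,0,0,1]

L=[[1,0,0,0],[-3,1,0,0],[5,-5,1,0],[2,4,3,1]] U=[[1,-1,-1,1],[0,5,5,-1],[0,0,-5,-1],[0,0,0,1]]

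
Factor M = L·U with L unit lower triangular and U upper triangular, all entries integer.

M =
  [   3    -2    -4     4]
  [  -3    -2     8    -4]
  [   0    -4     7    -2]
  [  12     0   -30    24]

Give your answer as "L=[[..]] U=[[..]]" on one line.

  row1 -= -1·row0 → [0,-4,4,0]
  row2 -= 0·row0 → [0,-4,7,-2]
  row3 -= 4·row0 → [0,8,-14,8]
  row2 -= 1·row1 → [0,0,3,-2]
  row3 -= -2·row1 → [0,0,-6,8]
  row3 -= -2·row2 → [0,0,0,4]

L=[[1,0,0,0],[-1,1,0,0],[0,1,1,0],[4,-2,-2,1]] U=[[3,-2,-4,4],[0,-4,4,0],[0,0,3,-2],[0,0,0,4]]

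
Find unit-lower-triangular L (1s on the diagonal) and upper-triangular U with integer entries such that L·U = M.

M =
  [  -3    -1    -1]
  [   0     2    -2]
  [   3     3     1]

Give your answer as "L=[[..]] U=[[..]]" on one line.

  row1 -= 0·row0 → [0,2,-2]
  row2 -= -1·row0 → [0,2,0]
  row2 -= 1·row1 → [0,0,2]

L=[[1,0,0],[0,1,0],[-1,1,1]] U=[[-3,-1,-1],[0,2,-2],[0,0,2]]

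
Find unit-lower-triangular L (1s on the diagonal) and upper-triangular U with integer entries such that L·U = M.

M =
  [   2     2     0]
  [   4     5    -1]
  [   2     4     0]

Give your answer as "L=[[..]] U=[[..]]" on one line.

L=[[1,0,0],[2,1,0],[1,2,1]] U=[[2,2,0],[0,1,-1],[0,0,2]]

  row1 -= 2·row0 → [0,1,-1]
  row2 -= 1·row0 → [0,2,0]
  row2 -= 2·row1 → [0,0,2]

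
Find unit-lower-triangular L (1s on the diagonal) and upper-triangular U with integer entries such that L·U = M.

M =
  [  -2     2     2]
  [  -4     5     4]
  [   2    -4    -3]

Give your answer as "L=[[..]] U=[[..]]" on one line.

L=[[1,0,0],[2,1,0],[-1,-2,1]] U=[[-2,2,2],[0,1,0],[0,0,-1]]

  row1 -= 2·row0 → [0,1,0]
  row2 -= -1·row0 → [0,-2,-1]
  row2 -= -2·row1 → [0,0,-1]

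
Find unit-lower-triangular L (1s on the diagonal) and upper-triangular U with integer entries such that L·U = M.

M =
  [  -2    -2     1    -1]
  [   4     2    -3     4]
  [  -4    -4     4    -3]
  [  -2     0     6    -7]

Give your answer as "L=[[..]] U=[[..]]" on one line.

  R1 -= -2·R0 → [0,-2,-1,2]
  R2 -= 2·R0 → [0,0,2,-1]
  R3 -= 1·R0 → [0,2,5,-6]
  R2 -= 0·R1 → [0,0,2,-1]
  R3 -= -1·R1 → [0,0,4,-4]
  R3 -= 2·R2 → [0,0,0,-2]

L=[[1,0,0,0],[-2,1,0,0],[2,0,1,0],[1,-1,2,1]] U=[[-2,-2,1,-1],[0,-2,-1,2],[0,0,2,-1],[0,0,0,-2]]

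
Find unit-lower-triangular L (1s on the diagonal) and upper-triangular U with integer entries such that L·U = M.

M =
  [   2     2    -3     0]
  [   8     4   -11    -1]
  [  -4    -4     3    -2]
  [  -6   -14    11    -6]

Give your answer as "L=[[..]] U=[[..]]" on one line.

  R1 -= 4·R0 → [0,-4,1,-1]
  R2 -= -2·R0 → [0,0,-3,-2]
  R3 -= -3·R0 → [0,-8,2,-6]
  R2 -= 0·R1 → [0,0,-3,-2]
  R3 -= 2·R1 → [0,0,0,-4]
  R3 -= 0·R2 → [0,0,0,-4]

L=[[1,0,0,0],[4,1,0,0],[-2,0,1,0],[-3,2,0,1]] U=[[2,2,-3,0],[0,-4,1,-1],[0,0,-3,-2],[0,0,0,-4]]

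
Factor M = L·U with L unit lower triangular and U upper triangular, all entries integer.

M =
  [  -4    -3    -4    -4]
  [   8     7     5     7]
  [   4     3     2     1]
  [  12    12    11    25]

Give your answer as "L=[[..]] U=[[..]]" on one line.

  R1 -= -2·R0 → [0,1,-3,-1]
  R2 -= -1·R0 → [0,0,-2,-3]
  R3 -= -3·R0 → [0,3,-1,13]
  R2 -= 0·R1 → [0,0,-2,-3]
  R3 -= 3·R1 → [0,0,8,16]
  R3 -= -4·R2 → [0,0,0,4]

L=[[1,0,0,0],[-2,1,0,0],[-1,0,1,0],[-3,3,-4,1]] U=[[-4,-3,-4,-4],[0,1,-3,-1],[0,0,-2,-3],[0,0,0,4]]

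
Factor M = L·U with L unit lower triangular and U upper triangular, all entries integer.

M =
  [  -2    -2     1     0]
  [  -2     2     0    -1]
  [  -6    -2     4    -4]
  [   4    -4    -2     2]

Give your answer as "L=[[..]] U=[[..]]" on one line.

  row1 -= 1·row0 → [0,4,-1,-1]
  row2 -= 3·row0 → [0,4,1,-4]
  row3 -= -2·row0 → [0,-8,0,2]
  row2 -= 1·row1 → [0,0,2,-3]
  row3 -= -2·row1 → [0,0,-2,0]
  row3 -= -1·row2 → [0,0,0,-3]

L=[[1,0,0,0],[1,1,0,0],[3,1,1,0],[-2,-2,-1,1]] U=[[-2,-2,1,0],[0,4,-1,-1],[0,0,2,-3],[0,0,0,-3]]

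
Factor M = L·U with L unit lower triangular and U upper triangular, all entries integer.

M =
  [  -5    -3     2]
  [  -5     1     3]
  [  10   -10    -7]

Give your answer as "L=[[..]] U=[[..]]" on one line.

  R1 -= 1·R0 → [0,4,1]
  R2 -= -2·R0 → [0,-16,-3]
  R2 -= -4·R1 → [0,0,1]

L=[[1,0,0],[1,1,0],[-2,-4,1]] U=[[-5,-3,2],[0,4,1],[0,0,1]]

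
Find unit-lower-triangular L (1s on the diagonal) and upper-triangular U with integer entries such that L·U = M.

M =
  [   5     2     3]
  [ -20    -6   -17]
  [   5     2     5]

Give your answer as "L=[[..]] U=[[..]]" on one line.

  r1 -= -4·r0 → [0,2,-5]
  r2 -= 1·r0 → [0,0,2]
  r2 -= 0·r1 → [0,0,2]

L=[[1,0,0],[-4,1,0],[1,0,1]] U=[[5,2,3],[0,2,-5],[0,0,2]]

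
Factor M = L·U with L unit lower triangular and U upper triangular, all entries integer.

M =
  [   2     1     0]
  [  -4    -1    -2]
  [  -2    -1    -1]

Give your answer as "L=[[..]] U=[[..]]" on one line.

  row1 -= -2·row0 → [0,1,-2]
  row2 -= -1·row0 → [0,0,-1]
  row2 -= 0·row1 → [0,0,-1]

L=[[1,0,0],[-2,1,0],[-1,0,1]] U=[[2,1,0],[0,1,-2],[0,0,-1]]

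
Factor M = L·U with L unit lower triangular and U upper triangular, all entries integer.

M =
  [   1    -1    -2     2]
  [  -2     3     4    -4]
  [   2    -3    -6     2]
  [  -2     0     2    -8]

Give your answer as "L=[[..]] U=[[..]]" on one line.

L=[[1,0,0,0],[-2,1,0,0],[2,-1,1,0],[-2,-2,1,1]] U=[[1,-1,-2,2],[0,1,0,0],[0,0,-2,-2],[0,0,0,-2]]

  R1 -= -2·R0 → [0,1,0,0]
  R2 -= 2·R0 → [0,-1,-2,-2]
  R3 -= -2·R0 → [0,-2,-2,-4]
  R2 -= -1·R1 → [0,0,-2,-2]
  R3 -= -2·R1 → [0,0,-2,-4]
  R3 -= 1·R2 → [0,0,0,-2]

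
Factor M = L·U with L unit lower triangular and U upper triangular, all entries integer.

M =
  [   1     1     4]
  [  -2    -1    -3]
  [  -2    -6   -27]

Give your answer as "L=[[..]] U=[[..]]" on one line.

L=[[1,0,0],[-2,1,0],[-2,-4,1]] U=[[1,1,4],[0,1,5],[0,0,1]]

  R1 -= -2·R0 → [0,1,5]
  R2 -= -2·R0 → [0,-4,-19]
  R2 -= -4·R1 → [0,0,1]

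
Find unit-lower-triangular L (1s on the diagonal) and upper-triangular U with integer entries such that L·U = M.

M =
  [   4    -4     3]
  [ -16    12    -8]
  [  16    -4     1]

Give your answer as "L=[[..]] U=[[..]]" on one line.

  R1 -= -4·R0 → [0,-4,4]
  R2 -= 4·R0 → [0,12,-11]
  R2 -= -3·R1 → [0,0,1]

L=[[1,0,0],[-4,1,0],[4,-3,1]] U=[[4,-4,3],[0,-4,4],[0,0,1]]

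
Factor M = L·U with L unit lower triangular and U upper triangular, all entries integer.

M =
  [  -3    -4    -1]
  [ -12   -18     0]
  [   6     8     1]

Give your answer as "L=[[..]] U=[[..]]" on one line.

L=[[1,0,0],[4,1,0],[-2,0,1]] U=[[-3,-4,-1],[0,-2,4],[0,0,-1]]

  R1 -= 4·R0 → [0,-2,4]
  R2 -= -2·R0 → [0,0,-1]
  R2 -= 0·R1 → [0,0,-1]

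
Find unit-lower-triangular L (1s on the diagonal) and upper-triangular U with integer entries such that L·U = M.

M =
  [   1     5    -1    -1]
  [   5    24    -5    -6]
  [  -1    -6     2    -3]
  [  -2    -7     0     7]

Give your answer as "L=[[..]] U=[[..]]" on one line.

L=[[1,0,0,0],[5,1,0,0],[-1,1,1,0],[-2,-3,-2,1]] U=[[1,5,-1,-1],[0,-1,0,-1],[0,0,1,-3],[0,0,0,-4]]

  R1 -= 5·R0 → [0,-1,0,-1]
  R2 -= -1·R0 → [0,-1,1,-4]
  R3 -= -2·R0 → [0,3,-2,5]
  R2 -= 1·R1 → [0,0,1,-3]
  R3 -= -3·R1 → [0,0,-2,2]
  R3 -= -2·R2 → [0,0,0,-4]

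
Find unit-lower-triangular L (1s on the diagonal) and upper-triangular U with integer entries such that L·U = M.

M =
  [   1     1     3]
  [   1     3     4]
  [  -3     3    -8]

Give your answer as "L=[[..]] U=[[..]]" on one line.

L=[[1,0,0],[1,1,0],[-3,3,1]] U=[[1,1,3],[0,2,1],[0,0,-2]]

  row1 -= 1·row0 → [0,2,1]
  row2 -= -3·row0 → [0,6,1]
  row2 -= 3·row1 → [0,0,-2]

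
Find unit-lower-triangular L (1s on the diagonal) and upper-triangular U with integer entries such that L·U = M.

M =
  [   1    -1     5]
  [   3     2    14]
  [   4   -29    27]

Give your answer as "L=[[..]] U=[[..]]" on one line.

  r1 -= 3·r0 → [0,5,-1]
  r2 -= 4·r0 → [0,-25,7]
  r2 -= -5·r1 → [0,0,2]

L=[[1,0,0],[3,1,0],[4,-5,1]] U=[[1,-1,5],[0,5,-1],[0,0,2]]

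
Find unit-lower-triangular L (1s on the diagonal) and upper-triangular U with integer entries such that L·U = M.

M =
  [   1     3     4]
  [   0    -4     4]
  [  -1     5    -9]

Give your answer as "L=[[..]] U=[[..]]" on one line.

L=[[1,0,0],[0,1,0],[-1,-2,1]] U=[[1,3,4],[0,-4,4],[0,0,3]]

  r1 -= 0·r0 → [0,-4,4]
  r2 -= -1·r0 → [0,8,-5]
  r2 -= -2·r1 → [0,0,3]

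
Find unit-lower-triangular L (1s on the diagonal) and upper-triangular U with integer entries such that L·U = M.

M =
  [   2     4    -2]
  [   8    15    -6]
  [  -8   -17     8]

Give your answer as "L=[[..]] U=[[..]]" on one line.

  r1 -= 4·r0 → [0,-1,2]
  r2 -= -4·r0 → [0,-1,0]
  r2 -= 1·r1 → [0,0,-2]

L=[[1,0,0],[4,1,0],[-4,1,1]] U=[[2,4,-2],[0,-1,2],[0,0,-2]]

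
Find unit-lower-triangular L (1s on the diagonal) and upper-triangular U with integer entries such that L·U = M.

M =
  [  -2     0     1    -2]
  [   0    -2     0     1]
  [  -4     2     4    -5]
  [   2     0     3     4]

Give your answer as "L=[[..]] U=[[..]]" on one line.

L=[[1,0,0,0],[0,1,0,0],[2,-1,1,0],[-1,0,2,1]] U=[[-2,0,1,-2],[0,-2,0,1],[0,0,2,0],[0,0,0,2]]

  r1 -= 0·r0 → [0,-2,0,1]
  r2 -= 2·r0 → [0,2,2,-1]
  r3 -= -1·r0 → [0,0,4,2]
  r2 -= -1·r1 → [0,0,2,0]
  r3 -= 0·r1 → [0,0,4,2]
  r3 -= 2·r2 → [0,0,0,2]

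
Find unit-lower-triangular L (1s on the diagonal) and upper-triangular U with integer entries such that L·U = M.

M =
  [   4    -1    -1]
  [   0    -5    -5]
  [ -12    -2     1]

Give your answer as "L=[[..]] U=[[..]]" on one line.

  r1 -= 0·r0 → [0,-5,-5]
  r2 -= -3·r0 → [0,-5,-2]
  r2 -= 1·r1 → [0,0,3]

L=[[1,0,0],[0,1,0],[-3,1,1]] U=[[4,-1,-1],[0,-5,-5],[0,0,3]]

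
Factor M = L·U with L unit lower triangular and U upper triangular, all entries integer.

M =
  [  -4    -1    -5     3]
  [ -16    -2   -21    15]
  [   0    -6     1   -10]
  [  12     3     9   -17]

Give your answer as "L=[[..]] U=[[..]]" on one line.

L=[[1,0,0,0],[4,1,0,0],[0,-3,1,0],[-3,0,3,1]] U=[[-4,-1,-5,3],[0,2,-1,3],[0,0,-2,-1],[0,0,0,-5]]

  R1 -= 4·R0 → [0,2,-1,3]
  R2 -= 0·R0 → [0,-6,1,-10]
  R3 -= -3·R0 → [0,0,-6,-8]
  R2 -= -3·R1 → [0,0,-2,-1]
  R3 -= 0·R1 → [0,0,-6,-8]
  R3 -= 3·R2 → [0,0,0,-5]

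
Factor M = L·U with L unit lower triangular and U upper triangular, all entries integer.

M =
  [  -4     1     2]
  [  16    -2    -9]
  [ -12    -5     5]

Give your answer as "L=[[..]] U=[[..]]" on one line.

  row1 -= -4·row0 → [0,2,-1]
  row2 -= 3·row0 → [0,-8,-1]
  row2 -= -4·row1 → [0,0,-5]

L=[[1,0,0],[-4,1,0],[3,-4,1]] U=[[-4,1,2],[0,2,-1],[0,0,-5]]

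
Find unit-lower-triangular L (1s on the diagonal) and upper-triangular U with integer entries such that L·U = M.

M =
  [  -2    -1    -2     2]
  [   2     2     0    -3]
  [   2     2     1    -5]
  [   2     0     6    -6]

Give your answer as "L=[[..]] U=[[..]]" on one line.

  r1 -= -1·r0 → [0,1,-2,-1]
  r2 -= -1·r0 → [0,1,-1,-3]
  r3 -= -1·r0 → [0,-1,4,-4]
  r2 -= 1·r1 → [0,0,1,-2]
  r3 -= -1·r1 → [0,0,2,-5]
  r3 -= 2·r2 → [0,0,0,-1]

L=[[1,0,0,0],[-1,1,0,0],[-1,1,1,0],[-1,-1,2,1]] U=[[-2,-1,-2,2],[0,1,-2,-1],[0,0,1,-2],[0,0,0,-1]]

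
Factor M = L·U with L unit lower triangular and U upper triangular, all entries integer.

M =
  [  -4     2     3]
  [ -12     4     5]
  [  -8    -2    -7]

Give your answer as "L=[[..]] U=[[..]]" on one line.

L=[[1,0,0],[3,1,0],[2,3,1]] U=[[-4,2,3],[0,-2,-4],[0,0,-1]]

  R1 -= 3·R0 → [0,-2,-4]
  R2 -= 2·R0 → [0,-6,-13]
  R2 -= 3·R1 → [0,0,-1]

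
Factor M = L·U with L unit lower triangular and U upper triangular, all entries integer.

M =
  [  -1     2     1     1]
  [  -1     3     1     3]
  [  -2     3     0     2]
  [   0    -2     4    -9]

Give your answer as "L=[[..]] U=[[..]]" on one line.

L=[[1,0,0,0],[1,1,0,0],[2,-1,1,0],[0,-2,-2,1]] U=[[-1,2,1,1],[0,1,0,2],[0,0,-2,2],[0,0,0,-1]]

  r1 -= 1·r0 → [0,1,0,2]
  r2 -= 2·r0 → [0,-1,-2,0]
  r3 -= 0·r0 → [0,-2,4,-9]
  r2 -= -1·r1 → [0,0,-2,2]
  r3 -= -2·r1 → [0,0,4,-5]
  r3 -= -2·r2 → [0,0,0,-1]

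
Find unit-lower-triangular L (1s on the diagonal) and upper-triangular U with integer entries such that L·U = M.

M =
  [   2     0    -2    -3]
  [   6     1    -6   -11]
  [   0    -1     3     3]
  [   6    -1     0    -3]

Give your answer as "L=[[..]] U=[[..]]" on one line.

L=[[1,0,0,0],[3,1,0,0],[0,-1,1,0],[3,-1,2,1]] U=[[2,0,-2,-3],[0,1,0,-2],[0,0,3,1],[0,0,0,2]]

  row1 -= 3·row0 → [0,1,0,-2]
  row2 -= 0·row0 → [0,-1,3,3]
  row3 -= 3·row0 → [0,-1,6,6]
  row2 -= -1·row1 → [0,0,3,1]
  row3 -= -1·row1 → [0,0,6,4]
  row3 -= 2·row2 → [0,0,0,2]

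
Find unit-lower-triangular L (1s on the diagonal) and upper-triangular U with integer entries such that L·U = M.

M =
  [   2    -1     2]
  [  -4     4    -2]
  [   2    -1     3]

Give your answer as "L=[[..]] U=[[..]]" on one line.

  row1 -= -2·row0 → [0,2,2]
  row2 -= 1·row0 → [0,0,1]
  row2 -= 0·row1 → [0,0,1]

L=[[1,0,0],[-2,1,0],[1,0,1]] U=[[2,-1,2],[0,2,2],[0,0,1]]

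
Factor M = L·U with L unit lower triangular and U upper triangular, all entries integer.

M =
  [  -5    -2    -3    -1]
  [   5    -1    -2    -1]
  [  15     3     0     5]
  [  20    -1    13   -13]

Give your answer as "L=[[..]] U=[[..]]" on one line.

  row1 -= -1·row0 → [0,-3,-5,-2]
  row2 -= -3·row0 → [0,-3,-9,2]
  row3 -= -4·row0 → [0,-9,1,-17]
  row2 -= 1·row1 → [0,0,-4,4]
  row3 -= 3·row1 → [0,0,16,-11]
  row3 -= -4·row2 → [0,0,0,5]

L=[[1,0,0,0],[-1,1,0,0],[-3,1,1,0],[-4,3,-4,1]] U=[[-5,-2,-3,-1],[0,-3,-5,-2],[0,0,-4,4],[0,0,0,5]]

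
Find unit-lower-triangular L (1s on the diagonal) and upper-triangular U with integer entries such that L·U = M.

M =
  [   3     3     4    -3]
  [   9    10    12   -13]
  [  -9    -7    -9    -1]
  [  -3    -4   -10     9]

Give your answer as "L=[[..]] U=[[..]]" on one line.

L=[[1,0,0,0],[3,1,0,0],[-3,2,1,0],[-1,-1,-2,1]] U=[[3,3,4,-3],[0,1,0,-4],[0,0,3,-2],[0,0,0,-2]]

  r1 -= 3·r0 → [0,1,0,-4]
  r2 -= -3·r0 → [0,2,3,-10]
  r3 -= -1·r0 → [0,-1,-6,6]
  r2 -= 2·r1 → [0,0,3,-2]
  r3 -= -1·r1 → [0,0,-6,2]
  r3 -= -2·r2 → [0,0,0,-2]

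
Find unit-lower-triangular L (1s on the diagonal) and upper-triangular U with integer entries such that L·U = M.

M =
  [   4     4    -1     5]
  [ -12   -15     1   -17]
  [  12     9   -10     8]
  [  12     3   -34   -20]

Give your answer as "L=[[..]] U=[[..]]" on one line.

  r1 -= -3·r0 → [0,-3,-2,-2]
  r2 -= 3·r0 → [0,-3,-7,-7]
  r3 -= 3·r0 → [0,-9,-31,-35]
  r2 -= 1·r1 → [0,0,-5,-5]
  r3 -= 3·r1 → [0,0,-25,-29]
  r3 -= 5·r2 → [0,0,0,-4]

L=[[1,0,0,0],[-3,1,0,0],[3,1,1,0],[3,3,5,1]] U=[[4,4,-1,5],[0,-3,-2,-2],[0,0,-5,-5],[0,0,0,-4]]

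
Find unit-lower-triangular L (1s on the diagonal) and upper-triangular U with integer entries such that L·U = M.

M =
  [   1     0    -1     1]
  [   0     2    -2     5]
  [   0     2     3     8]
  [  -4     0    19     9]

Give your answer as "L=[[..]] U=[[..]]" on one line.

L=[[1,0,0,0],[0,1,0,0],[0,1,1,0],[-4,0,3,1]] U=[[1,0,-1,1],[0,2,-2,5],[0,0,5,3],[0,0,0,4]]

  row1 -= 0·row0 → [0,2,-2,5]
  row2 -= 0·row0 → [0,2,3,8]
  row3 -= -4·row0 → [0,0,15,13]
  row2 -= 1·row1 → [0,0,5,3]
  row3 -= 0·row1 → [0,0,15,13]
  row3 -= 3·row2 → [0,0,0,4]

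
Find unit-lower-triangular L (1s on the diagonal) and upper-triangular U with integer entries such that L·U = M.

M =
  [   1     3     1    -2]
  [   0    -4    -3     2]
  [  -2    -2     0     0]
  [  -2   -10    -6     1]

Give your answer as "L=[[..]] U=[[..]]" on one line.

L=[[1,0,0,0],[0,1,0,0],[-2,-1,1,0],[-2,1,1,1]] U=[[1,3,1,-2],[0,-4,-3,2],[0,0,-1,-2],[0,0,0,-3]]

  row1 -= 0·row0 → [0,-4,-3,2]
  row2 -= -2·row0 → [0,4,2,-4]
  row3 -= -2·row0 → [0,-4,-4,-3]
  row2 -= -1·row1 → [0,0,-1,-2]
  row3 -= 1·row1 → [0,0,-1,-5]
  row3 -= 1·row2 → [0,0,0,-3]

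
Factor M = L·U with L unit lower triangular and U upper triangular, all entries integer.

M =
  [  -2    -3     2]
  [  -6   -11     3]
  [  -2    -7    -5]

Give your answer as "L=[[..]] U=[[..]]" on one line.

L=[[1,0,0],[3,1,0],[1,2,1]] U=[[-2,-3,2],[0,-2,-3],[0,0,-1]]

  row1 -= 3·row0 → [0,-2,-3]
  row2 -= 1·row0 → [0,-4,-7]
  row2 -= 2·row1 → [0,0,-1]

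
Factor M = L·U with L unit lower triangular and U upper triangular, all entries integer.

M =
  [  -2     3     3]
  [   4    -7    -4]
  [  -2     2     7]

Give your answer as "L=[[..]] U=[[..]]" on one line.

L=[[1,0,0],[-2,1,0],[1,1,1]] U=[[-2,3,3],[0,-1,2],[0,0,2]]

  R1 -= -2·R0 → [0,-1,2]
  R2 -= 1·R0 → [0,-1,4]
  R2 -= 1·R1 → [0,0,2]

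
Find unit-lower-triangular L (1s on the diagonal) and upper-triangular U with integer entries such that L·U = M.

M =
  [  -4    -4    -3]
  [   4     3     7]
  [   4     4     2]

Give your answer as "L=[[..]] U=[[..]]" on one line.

  R1 -= -1·R0 → [0,-1,4]
  R2 -= -1·R0 → [0,0,-1]
  R2 -= 0·R1 → [0,0,-1]

L=[[1,0,0],[-1,1,0],[-1,0,1]] U=[[-4,-4,-3],[0,-1,4],[0,0,-1]]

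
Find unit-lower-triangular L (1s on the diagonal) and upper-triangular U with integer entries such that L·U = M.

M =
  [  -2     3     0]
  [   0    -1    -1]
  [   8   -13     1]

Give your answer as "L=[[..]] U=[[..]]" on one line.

  R1 -= 0·R0 → [0,-1,-1]
  R2 -= -4·R0 → [0,-1,1]
  R2 -= 1·R1 → [0,0,2]

L=[[1,0,0],[0,1,0],[-4,1,1]] U=[[-2,3,0],[0,-1,-1],[0,0,2]]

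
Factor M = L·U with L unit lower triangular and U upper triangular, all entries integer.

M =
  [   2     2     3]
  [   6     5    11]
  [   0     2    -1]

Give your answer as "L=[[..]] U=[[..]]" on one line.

  r1 -= 3·r0 → [0,-1,2]
  r2 -= 0·r0 → [0,2,-1]
  r2 -= -2·r1 → [0,0,3]

L=[[1,0,0],[3,1,0],[0,-2,1]] U=[[2,2,3],[0,-1,2],[0,0,3]]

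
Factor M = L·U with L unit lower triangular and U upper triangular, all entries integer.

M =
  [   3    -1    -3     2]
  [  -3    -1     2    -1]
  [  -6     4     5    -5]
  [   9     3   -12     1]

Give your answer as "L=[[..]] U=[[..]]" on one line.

  row1 -= -1·row0 → [0,-2,-1,1]
  row2 -= -2·row0 → [0,2,-1,-1]
  row3 -= 3·row0 → [0,6,-3,-5]
  row2 -= -1·row1 → [0,0,-2,0]
  row3 -= -3·row1 → [0,0,-6,-2]
  row3 -= 3·row2 → [0,0,0,-2]

L=[[1,0,0,0],[-1,1,0,0],[-2,-1,1,0],[3,-3,3,1]] U=[[3,-1,-3,2],[0,-2,-1,1],[0,0,-2,0],[0,0,0,-2]]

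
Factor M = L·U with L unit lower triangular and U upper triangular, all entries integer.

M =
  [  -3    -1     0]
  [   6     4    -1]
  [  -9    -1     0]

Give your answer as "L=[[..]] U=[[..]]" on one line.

L=[[1,0,0],[-2,1,0],[3,1,1]] U=[[-3,-1,0],[0,2,-1],[0,0,1]]

  r1 -= -2·r0 → [0,2,-1]
  r2 -= 3·r0 → [0,2,0]
  r2 -= 1·r1 → [0,0,1]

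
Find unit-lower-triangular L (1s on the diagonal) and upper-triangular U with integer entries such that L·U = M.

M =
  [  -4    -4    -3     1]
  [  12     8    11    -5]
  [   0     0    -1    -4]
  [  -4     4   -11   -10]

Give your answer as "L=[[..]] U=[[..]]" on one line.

  R1 -= -3·R0 → [0,-4,2,-2]
  R2 -= 0·R0 → [0,0,-1,-4]
  R3 -= 1·R0 → [0,8,-8,-11]
  R2 -= 0·R1 → [0,0,-1,-4]
  R3 -= -2·R1 → [0,0,-4,-15]
  R3 -= 4·R2 → [0,0,0,1]

L=[[1,0,0,0],[-3,1,0,0],[0,0,1,0],[1,-2,4,1]] U=[[-4,-4,-3,1],[0,-4,2,-2],[0,0,-1,-4],[0,0,0,1]]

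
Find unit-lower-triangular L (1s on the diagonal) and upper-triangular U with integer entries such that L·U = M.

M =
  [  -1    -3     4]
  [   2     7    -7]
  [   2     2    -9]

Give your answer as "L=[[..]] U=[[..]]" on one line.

L=[[1,0,0],[-2,1,0],[-2,-4,1]] U=[[-1,-3,4],[0,1,1],[0,0,3]]

  r1 -= -2·r0 → [0,1,1]
  r2 -= -2·r0 → [0,-4,-1]
  r2 -= -4·r1 → [0,0,3]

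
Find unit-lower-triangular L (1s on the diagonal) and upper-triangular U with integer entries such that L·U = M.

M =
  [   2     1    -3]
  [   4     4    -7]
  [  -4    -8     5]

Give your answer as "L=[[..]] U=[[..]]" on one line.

L=[[1,0,0],[2,1,0],[-2,-3,1]] U=[[2,1,-3],[0,2,-1],[0,0,-4]]

  R1 -= 2·R0 → [0,2,-1]
  R2 -= -2·R0 → [0,-6,-1]
  R2 -= -3·R1 → [0,0,-4]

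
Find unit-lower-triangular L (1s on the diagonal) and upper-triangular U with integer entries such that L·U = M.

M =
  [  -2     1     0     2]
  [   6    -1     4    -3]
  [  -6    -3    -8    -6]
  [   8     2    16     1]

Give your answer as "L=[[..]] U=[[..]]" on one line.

L=[[1,0,0,0],[-3,1,0,0],[3,-3,1,0],[-4,3,1,1]] U=[[-2,1,0,2],[0,2,4,3],[0,0,4,-3],[0,0,0,3]]

  row1 -= -3·row0 → [0,2,4,3]
  row2 -= 3·row0 → [0,-6,-8,-12]
  row3 -= -4·row0 → [0,6,16,9]
  row2 -= -3·row1 → [0,0,4,-3]
  row3 -= 3·row1 → [0,0,4,0]
  row3 -= 1·row2 → [0,0,0,3]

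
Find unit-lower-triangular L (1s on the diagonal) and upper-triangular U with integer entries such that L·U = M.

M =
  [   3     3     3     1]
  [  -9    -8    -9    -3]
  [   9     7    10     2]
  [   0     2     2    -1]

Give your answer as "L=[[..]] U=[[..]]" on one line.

  r1 -= -3·r0 → [0,1,0,0]
  r2 -= 3·r0 → [0,-2,1,-1]
  r3 -= 0·r0 → [0,2,2,-1]
  r2 -= -2·r1 → [0,0,1,-1]
  r3 -= 2·r1 → [0,0,2,-1]
  r3 -= 2·r2 → [0,0,0,1]

L=[[1,0,0,0],[-3,1,0,0],[3,-2,1,0],[0,2,2,1]] U=[[3,3,3,1],[0,1,0,0],[0,0,1,-1],[0,0,0,1]]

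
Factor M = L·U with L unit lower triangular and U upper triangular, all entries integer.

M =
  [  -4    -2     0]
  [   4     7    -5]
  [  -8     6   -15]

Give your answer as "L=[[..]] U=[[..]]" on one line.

L=[[1,0,0],[-1,1,0],[2,2,1]] U=[[-4,-2,0],[0,5,-5],[0,0,-5]]

  R1 -= -1·R0 → [0,5,-5]
  R2 -= 2·R0 → [0,10,-15]
  R2 -= 2·R1 → [0,0,-5]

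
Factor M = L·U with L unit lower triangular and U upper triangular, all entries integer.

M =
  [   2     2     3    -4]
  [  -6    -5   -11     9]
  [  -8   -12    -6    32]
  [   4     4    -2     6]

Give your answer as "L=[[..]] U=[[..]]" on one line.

L=[[1,0,0,0],[-3,1,0,0],[-4,-4,1,0],[2,0,4,1]] U=[[2,2,3,-4],[0,1,-2,-3],[0,0,-2,4],[0,0,0,-2]]

  row1 -= -3·row0 → [0,1,-2,-3]
  row2 -= -4·row0 → [0,-4,6,16]
  row3 -= 2·row0 → [0,0,-8,14]
  row2 -= -4·row1 → [0,0,-2,4]
  row3 -= 0·row1 → [0,0,-8,14]
  row3 -= 4·row2 → [0,0,0,-2]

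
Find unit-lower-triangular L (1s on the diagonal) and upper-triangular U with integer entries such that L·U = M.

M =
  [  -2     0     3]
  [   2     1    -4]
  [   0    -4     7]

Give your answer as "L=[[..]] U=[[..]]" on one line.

L=[[1,0,0],[-1,1,0],[0,-4,1]] U=[[-2,0,3],[0,1,-1],[0,0,3]]

  R1 -= -1·R0 → [0,1,-1]
  R2 -= 0·R0 → [0,-4,7]
  R2 -= -4·R1 → [0,0,3]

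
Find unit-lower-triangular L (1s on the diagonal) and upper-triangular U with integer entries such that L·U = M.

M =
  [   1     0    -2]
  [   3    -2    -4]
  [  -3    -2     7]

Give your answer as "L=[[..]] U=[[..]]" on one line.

  row1 -= 3·row0 → [0,-2,2]
  row2 -= -3·row0 → [0,-2,1]
  row2 -= 1·row1 → [0,0,-1]

L=[[1,0,0],[3,1,0],[-3,1,1]] U=[[1,0,-2],[0,-2,2],[0,0,-1]]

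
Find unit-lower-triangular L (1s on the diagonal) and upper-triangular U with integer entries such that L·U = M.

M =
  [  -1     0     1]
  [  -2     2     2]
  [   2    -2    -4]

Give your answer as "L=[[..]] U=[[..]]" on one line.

  r1 -= 2·r0 → [0,2,0]
  r2 -= -2·r0 → [0,-2,-2]
  r2 -= -1·r1 → [0,0,-2]

L=[[1,0,0],[2,1,0],[-2,-1,1]] U=[[-1,0,1],[0,2,0],[0,0,-2]]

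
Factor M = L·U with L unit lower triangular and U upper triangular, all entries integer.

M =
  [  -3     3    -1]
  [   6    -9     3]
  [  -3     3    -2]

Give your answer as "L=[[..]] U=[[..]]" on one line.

L=[[1,0,0],[-2,1,0],[1,0,1]] U=[[-3,3,-1],[0,-3,1],[0,0,-1]]

  r1 -= -2·r0 → [0,-3,1]
  r2 -= 1·r0 → [0,0,-1]
  r2 -= 0·r1 → [0,0,-1]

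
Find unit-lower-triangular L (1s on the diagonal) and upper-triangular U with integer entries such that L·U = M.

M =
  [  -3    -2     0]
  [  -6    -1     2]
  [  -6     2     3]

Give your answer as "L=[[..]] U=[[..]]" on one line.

  row1 -= 2·row0 → [0,3,2]
  row2 -= 2·row0 → [0,6,3]
  row2 -= 2·row1 → [0,0,-1]

L=[[1,0,0],[2,1,0],[2,2,1]] U=[[-3,-2,0],[0,3,2],[0,0,-1]]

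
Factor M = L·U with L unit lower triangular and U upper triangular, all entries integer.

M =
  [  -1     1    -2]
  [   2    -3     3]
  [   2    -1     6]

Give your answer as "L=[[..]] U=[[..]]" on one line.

  r1 -= -2·r0 → [0,-1,-1]
  r2 -= -2·r0 → [0,1,2]
  r2 -= -1·r1 → [0,0,1]

L=[[1,0,0],[-2,1,0],[-2,-1,1]] U=[[-1,1,-2],[0,-1,-1],[0,0,1]]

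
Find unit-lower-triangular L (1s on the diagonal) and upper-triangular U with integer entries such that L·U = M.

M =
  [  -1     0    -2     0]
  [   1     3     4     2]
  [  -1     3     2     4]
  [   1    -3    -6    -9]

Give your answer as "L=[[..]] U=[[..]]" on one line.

L=[[1,0,0,0],[-1,1,0,0],[1,1,1,0],[-1,-1,-3,1]] U=[[-1,0,-2,0],[0,3,2,2],[0,0,2,2],[0,0,0,-1]]

  row1 -= -1·row0 → [0,3,2,2]
  row2 -= 1·row0 → [0,3,4,4]
  row3 -= -1·row0 → [0,-3,-8,-9]
  row2 -= 1·row1 → [0,0,2,2]
  row3 -= -1·row1 → [0,0,-6,-7]
  row3 -= -3·row2 → [0,0,0,-1]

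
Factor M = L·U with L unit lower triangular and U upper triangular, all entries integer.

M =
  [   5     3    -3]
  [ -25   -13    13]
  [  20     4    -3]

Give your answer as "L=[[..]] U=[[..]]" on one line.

L=[[1,0,0],[-5,1,0],[4,-4,1]] U=[[5,3,-3],[0,2,-2],[0,0,1]]

  row1 -= -5·row0 → [0,2,-2]
  row2 -= 4·row0 → [0,-8,9]
  row2 -= -4·row1 → [0,0,1]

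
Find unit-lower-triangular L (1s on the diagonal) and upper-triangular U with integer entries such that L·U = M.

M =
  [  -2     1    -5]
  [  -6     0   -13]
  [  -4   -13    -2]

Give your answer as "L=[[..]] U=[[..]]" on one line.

  R1 -= 3·R0 → [0,-3,2]
  R2 -= 2·R0 → [0,-15,8]
  R2 -= 5·R1 → [0,0,-2]

L=[[1,0,0],[3,1,0],[2,5,1]] U=[[-2,1,-5],[0,-3,2],[0,0,-2]]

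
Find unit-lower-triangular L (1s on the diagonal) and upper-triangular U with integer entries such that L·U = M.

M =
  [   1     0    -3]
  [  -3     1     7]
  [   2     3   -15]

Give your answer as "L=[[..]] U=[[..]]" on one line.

  row1 -= -3·row0 → [0,1,-2]
  row2 -= 2·row0 → [0,3,-9]
  row2 -= 3·row1 → [0,0,-3]

L=[[1,0,0],[-3,1,0],[2,3,1]] U=[[1,0,-3],[0,1,-2],[0,0,-3]]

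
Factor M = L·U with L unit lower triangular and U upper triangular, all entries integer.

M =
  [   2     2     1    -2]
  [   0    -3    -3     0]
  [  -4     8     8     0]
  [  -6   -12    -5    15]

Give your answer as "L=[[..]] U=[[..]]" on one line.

  r1 -= 0·r0 → [0,-3,-3,0]
  r2 -= -2·r0 → [0,12,10,-4]
  r3 -= -3·r0 → [0,-6,-2,9]
  r2 -= -4·r1 → [0,0,-2,-4]
  r3 -= 2·r1 → [0,0,4,9]
  r3 -= -2·r2 → [0,0,0,1]

L=[[1,0,0,0],[0,1,0,0],[-2,-4,1,0],[-3,2,-2,1]] U=[[2,2,1,-2],[0,-3,-3,0],[0,0,-2,-4],[0,0,0,1]]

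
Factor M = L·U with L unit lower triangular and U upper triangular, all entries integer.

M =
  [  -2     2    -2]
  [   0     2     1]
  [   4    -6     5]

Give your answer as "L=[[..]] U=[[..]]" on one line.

L=[[1,0,0],[0,1,0],[-2,-1,1]] U=[[-2,2,-2],[0,2,1],[0,0,2]]

  r1 -= 0·r0 → [0,2,1]
  r2 -= -2·r0 → [0,-2,1]
  r2 -= -1·r1 → [0,0,2]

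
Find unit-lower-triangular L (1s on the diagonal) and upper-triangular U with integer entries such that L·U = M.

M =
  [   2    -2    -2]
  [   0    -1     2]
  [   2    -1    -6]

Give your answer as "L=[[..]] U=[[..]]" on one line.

  row1 -= 0·row0 → [0,-1,2]
  row2 -= 1·row0 → [0,1,-4]
  row2 -= -1·row1 → [0,0,-2]

L=[[1,0,0],[0,1,0],[1,-1,1]] U=[[2,-2,-2],[0,-1,2],[0,0,-2]]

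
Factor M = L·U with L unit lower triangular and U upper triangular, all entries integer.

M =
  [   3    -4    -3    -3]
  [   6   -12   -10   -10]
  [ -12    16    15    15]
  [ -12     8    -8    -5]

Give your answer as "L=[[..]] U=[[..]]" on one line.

  r1 -= 2·r0 → [0,-4,-4,-4]
  r2 -= -4·r0 → [0,0,3,3]
  r3 -= -4·r0 → [0,-8,-20,-17]
  r2 -= 0·r1 → [0,0,3,3]
  r3 -= 2·r1 → [0,0,-12,-9]
  r3 -= -4·r2 → [0,0,0,3]

L=[[1,0,0,0],[2,1,0,0],[-4,0,1,0],[-4,2,-4,1]] U=[[3,-4,-3,-3],[0,-4,-4,-4],[0,0,3,3],[0,0,0,3]]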